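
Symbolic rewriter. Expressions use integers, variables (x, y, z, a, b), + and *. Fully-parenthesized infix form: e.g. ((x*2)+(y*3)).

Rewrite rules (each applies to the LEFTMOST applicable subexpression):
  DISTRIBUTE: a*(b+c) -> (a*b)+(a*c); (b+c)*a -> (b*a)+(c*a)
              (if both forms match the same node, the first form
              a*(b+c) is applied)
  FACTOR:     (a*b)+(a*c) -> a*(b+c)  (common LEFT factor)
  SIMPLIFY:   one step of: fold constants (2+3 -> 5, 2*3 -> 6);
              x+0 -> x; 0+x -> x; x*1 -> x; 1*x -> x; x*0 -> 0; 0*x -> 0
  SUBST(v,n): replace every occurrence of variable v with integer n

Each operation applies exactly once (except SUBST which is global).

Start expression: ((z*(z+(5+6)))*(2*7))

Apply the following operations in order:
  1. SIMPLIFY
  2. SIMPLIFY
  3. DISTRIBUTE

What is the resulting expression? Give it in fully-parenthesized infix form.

Start: ((z*(z+(5+6)))*(2*7))
Apply SIMPLIFY at LRR (target: (5+6)): ((z*(z+(5+6)))*(2*7)) -> ((z*(z+11))*(2*7))
Apply SIMPLIFY at R (target: (2*7)): ((z*(z+11))*(2*7)) -> ((z*(z+11))*14)
Apply DISTRIBUTE at L (target: (z*(z+11))): ((z*(z+11))*14) -> (((z*z)+(z*11))*14)

Answer: (((z*z)+(z*11))*14)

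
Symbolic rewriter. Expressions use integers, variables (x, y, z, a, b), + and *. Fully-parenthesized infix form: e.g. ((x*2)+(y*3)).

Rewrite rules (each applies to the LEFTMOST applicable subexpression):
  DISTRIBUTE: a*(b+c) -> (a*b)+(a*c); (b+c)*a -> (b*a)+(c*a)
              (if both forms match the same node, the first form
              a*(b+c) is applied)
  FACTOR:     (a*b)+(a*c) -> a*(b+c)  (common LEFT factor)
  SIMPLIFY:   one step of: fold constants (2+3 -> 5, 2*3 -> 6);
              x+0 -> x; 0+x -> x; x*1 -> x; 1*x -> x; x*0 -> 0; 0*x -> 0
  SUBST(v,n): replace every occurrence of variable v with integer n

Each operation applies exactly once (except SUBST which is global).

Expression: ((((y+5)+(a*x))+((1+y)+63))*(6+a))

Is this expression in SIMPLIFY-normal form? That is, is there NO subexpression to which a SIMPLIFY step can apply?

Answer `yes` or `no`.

Answer: yes

Derivation:
Expression: ((((y+5)+(a*x))+((1+y)+63))*(6+a))
Scanning for simplifiable subexpressions (pre-order)...
  at root: ((((y+5)+(a*x))+((1+y)+63))*(6+a)) (not simplifiable)
  at L: (((y+5)+(a*x))+((1+y)+63)) (not simplifiable)
  at LL: ((y+5)+(a*x)) (not simplifiable)
  at LLL: (y+5) (not simplifiable)
  at LLR: (a*x) (not simplifiable)
  at LR: ((1+y)+63) (not simplifiable)
  at LRL: (1+y) (not simplifiable)
  at R: (6+a) (not simplifiable)
Result: no simplifiable subexpression found -> normal form.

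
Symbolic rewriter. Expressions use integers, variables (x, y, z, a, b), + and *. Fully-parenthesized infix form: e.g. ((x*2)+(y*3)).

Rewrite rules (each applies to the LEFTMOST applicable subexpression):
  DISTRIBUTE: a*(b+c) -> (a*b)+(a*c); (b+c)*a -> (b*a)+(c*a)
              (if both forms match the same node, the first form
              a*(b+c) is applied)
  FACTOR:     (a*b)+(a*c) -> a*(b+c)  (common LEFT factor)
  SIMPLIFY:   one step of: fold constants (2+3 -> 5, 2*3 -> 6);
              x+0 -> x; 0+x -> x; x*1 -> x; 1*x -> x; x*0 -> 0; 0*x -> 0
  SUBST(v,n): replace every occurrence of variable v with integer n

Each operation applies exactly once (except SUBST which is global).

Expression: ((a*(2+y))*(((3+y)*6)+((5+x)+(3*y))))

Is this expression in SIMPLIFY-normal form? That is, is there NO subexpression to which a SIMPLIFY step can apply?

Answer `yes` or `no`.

Expression: ((a*(2+y))*(((3+y)*6)+((5+x)+(3*y))))
Scanning for simplifiable subexpressions (pre-order)...
  at root: ((a*(2+y))*(((3+y)*6)+((5+x)+(3*y)))) (not simplifiable)
  at L: (a*(2+y)) (not simplifiable)
  at LR: (2+y) (not simplifiable)
  at R: (((3+y)*6)+((5+x)+(3*y))) (not simplifiable)
  at RL: ((3+y)*6) (not simplifiable)
  at RLL: (3+y) (not simplifiable)
  at RR: ((5+x)+(3*y)) (not simplifiable)
  at RRL: (5+x) (not simplifiable)
  at RRR: (3*y) (not simplifiable)
Result: no simplifiable subexpression found -> normal form.

Answer: yes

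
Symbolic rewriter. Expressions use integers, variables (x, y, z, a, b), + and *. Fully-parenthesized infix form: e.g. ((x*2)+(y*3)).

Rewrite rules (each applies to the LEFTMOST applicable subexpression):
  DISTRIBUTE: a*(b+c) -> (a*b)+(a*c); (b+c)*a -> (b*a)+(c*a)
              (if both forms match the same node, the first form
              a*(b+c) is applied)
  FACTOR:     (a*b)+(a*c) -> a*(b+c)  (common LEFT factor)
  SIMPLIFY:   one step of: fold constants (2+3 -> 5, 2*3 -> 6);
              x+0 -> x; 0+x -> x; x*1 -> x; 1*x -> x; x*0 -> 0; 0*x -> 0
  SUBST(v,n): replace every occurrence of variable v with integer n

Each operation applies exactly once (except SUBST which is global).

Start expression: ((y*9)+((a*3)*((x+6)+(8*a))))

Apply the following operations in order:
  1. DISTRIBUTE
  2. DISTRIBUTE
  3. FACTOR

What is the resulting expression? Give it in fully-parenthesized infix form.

Start: ((y*9)+((a*3)*((x+6)+(8*a))))
Apply DISTRIBUTE at R (target: ((a*3)*((x+6)+(8*a)))): ((y*9)+((a*3)*((x+6)+(8*a)))) -> ((y*9)+(((a*3)*(x+6))+((a*3)*(8*a))))
Apply DISTRIBUTE at RL (target: ((a*3)*(x+6))): ((y*9)+(((a*3)*(x+6))+((a*3)*(8*a)))) -> ((y*9)+((((a*3)*x)+((a*3)*6))+((a*3)*(8*a))))
Apply FACTOR at RL (target: (((a*3)*x)+((a*3)*6))): ((y*9)+((((a*3)*x)+((a*3)*6))+((a*3)*(8*a)))) -> ((y*9)+(((a*3)*(x+6))+((a*3)*(8*a))))

Answer: ((y*9)+(((a*3)*(x+6))+((a*3)*(8*a))))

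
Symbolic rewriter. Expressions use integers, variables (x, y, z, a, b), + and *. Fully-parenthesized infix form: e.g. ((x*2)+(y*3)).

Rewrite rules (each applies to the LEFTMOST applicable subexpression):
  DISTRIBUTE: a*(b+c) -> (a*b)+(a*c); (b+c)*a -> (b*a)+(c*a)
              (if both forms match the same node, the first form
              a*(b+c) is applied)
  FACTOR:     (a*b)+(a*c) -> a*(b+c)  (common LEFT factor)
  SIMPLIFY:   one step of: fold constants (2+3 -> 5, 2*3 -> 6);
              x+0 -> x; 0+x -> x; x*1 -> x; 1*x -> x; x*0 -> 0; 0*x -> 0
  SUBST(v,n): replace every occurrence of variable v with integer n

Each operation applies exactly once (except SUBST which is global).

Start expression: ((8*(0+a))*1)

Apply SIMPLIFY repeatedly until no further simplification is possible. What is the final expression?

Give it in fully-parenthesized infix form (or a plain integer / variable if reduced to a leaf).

Start: ((8*(0+a))*1)
Step 1: at root: ((8*(0+a))*1) -> (8*(0+a)); overall: ((8*(0+a))*1) -> (8*(0+a))
Step 2: at R: (0+a) -> a; overall: (8*(0+a)) -> (8*a)
Fixed point: (8*a)

Answer: (8*a)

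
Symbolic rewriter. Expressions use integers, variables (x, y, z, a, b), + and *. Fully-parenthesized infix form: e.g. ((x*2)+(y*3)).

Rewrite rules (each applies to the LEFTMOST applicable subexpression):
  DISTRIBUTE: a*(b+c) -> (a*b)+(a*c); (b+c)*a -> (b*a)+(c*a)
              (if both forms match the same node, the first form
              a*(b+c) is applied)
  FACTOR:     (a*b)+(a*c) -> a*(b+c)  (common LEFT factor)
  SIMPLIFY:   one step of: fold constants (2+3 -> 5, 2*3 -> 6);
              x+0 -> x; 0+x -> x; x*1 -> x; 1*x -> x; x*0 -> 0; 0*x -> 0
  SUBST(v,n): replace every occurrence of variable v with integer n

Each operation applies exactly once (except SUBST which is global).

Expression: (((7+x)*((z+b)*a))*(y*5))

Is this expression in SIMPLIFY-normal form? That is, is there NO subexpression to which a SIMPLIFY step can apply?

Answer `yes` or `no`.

Expression: (((7+x)*((z+b)*a))*(y*5))
Scanning for simplifiable subexpressions (pre-order)...
  at root: (((7+x)*((z+b)*a))*(y*5)) (not simplifiable)
  at L: ((7+x)*((z+b)*a)) (not simplifiable)
  at LL: (7+x) (not simplifiable)
  at LR: ((z+b)*a) (not simplifiable)
  at LRL: (z+b) (not simplifiable)
  at R: (y*5) (not simplifiable)
Result: no simplifiable subexpression found -> normal form.

Answer: yes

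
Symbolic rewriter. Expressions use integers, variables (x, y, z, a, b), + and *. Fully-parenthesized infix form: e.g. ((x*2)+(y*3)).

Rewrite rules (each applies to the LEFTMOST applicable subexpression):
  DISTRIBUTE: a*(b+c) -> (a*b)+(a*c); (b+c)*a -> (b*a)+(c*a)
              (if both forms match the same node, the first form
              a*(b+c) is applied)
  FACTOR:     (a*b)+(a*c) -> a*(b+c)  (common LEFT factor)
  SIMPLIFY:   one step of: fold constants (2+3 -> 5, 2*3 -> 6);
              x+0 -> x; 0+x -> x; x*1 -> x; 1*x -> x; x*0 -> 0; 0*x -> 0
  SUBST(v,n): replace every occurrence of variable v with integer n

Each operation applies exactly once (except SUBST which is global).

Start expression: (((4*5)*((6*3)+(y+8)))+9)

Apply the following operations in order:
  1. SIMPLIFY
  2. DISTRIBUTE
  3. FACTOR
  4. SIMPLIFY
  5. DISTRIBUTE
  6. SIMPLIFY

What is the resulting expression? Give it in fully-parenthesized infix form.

Answer: ((360+(20*(y+8)))+9)

Derivation:
Start: (((4*5)*((6*3)+(y+8)))+9)
Apply SIMPLIFY at LL (target: (4*5)): (((4*5)*((6*3)+(y+8)))+9) -> ((20*((6*3)+(y+8)))+9)
Apply DISTRIBUTE at L (target: (20*((6*3)+(y+8)))): ((20*((6*3)+(y+8)))+9) -> (((20*(6*3))+(20*(y+8)))+9)
Apply FACTOR at L (target: ((20*(6*3))+(20*(y+8)))): (((20*(6*3))+(20*(y+8)))+9) -> ((20*((6*3)+(y+8)))+9)
Apply SIMPLIFY at LRL (target: (6*3)): ((20*((6*3)+(y+8)))+9) -> ((20*(18+(y+8)))+9)
Apply DISTRIBUTE at L (target: (20*(18+(y+8)))): ((20*(18+(y+8)))+9) -> (((20*18)+(20*(y+8)))+9)
Apply SIMPLIFY at LL (target: (20*18)): (((20*18)+(20*(y+8)))+9) -> ((360+(20*(y+8)))+9)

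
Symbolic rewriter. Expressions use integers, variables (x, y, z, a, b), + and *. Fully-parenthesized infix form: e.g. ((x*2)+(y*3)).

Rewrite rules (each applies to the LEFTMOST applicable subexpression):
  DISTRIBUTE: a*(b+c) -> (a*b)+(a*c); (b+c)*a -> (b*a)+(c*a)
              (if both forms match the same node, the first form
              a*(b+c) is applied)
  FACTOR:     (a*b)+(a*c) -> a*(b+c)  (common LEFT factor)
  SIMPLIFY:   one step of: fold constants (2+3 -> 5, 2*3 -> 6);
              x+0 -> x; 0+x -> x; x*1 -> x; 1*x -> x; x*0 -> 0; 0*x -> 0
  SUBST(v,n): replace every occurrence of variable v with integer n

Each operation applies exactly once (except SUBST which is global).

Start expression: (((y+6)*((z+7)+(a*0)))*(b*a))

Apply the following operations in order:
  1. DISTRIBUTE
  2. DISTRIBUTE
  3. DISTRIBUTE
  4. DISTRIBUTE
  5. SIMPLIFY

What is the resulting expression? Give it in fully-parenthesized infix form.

Answer: (((((y+6)*z)*(b*a))+(((y+6)*7)*(b*a)))+(((y+6)*0)*(b*a)))

Derivation:
Start: (((y+6)*((z+7)+(a*0)))*(b*a))
Apply DISTRIBUTE at L (target: ((y+6)*((z+7)+(a*0)))): (((y+6)*((z+7)+(a*0)))*(b*a)) -> ((((y+6)*(z+7))+((y+6)*(a*0)))*(b*a))
Apply DISTRIBUTE at root (target: ((((y+6)*(z+7))+((y+6)*(a*0)))*(b*a))): ((((y+6)*(z+7))+((y+6)*(a*0)))*(b*a)) -> ((((y+6)*(z+7))*(b*a))+(((y+6)*(a*0))*(b*a)))
Apply DISTRIBUTE at LL (target: ((y+6)*(z+7))): ((((y+6)*(z+7))*(b*a))+(((y+6)*(a*0))*(b*a))) -> (((((y+6)*z)+((y+6)*7))*(b*a))+(((y+6)*(a*0))*(b*a)))
Apply DISTRIBUTE at L (target: ((((y+6)*z)+((y+6)*7))*(b*a))): (((((y+6)*z)+((y+6)*7))*(b*a))+(((y+6)*(a*0))*(b*a))) -> (((((y+6)*z)*(b*a))+(((y+6)*7)*(b*a)))+(((y+6)*(a*0))*(b*a)))
Apply SIMPLIFY at RLR (target: (a*0)): (((((y+6)*z)*(b*a))+(((y+6)*7)*(b*a)))+(((y+6)*(a*0))*(b*a))) -> (((((y+6)*z)*(b*a))+(((y+6)*7)*(b*a)))+(((y+6)*0)*(b*a)))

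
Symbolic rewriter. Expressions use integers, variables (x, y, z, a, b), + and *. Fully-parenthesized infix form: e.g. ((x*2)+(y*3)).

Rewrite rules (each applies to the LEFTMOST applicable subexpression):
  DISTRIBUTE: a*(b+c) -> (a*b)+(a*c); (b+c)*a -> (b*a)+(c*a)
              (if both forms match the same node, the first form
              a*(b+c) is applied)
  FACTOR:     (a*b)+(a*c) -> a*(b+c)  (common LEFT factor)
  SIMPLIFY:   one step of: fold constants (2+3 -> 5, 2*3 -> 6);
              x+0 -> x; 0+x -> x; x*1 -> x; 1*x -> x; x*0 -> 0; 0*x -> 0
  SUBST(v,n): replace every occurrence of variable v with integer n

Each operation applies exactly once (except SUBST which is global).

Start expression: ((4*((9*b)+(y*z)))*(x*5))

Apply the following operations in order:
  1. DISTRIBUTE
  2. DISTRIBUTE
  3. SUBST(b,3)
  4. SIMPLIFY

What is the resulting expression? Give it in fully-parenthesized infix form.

Start: ((4*((9*b)+(y*z)))*(x*5))
Apply DISTRIBUTE at L (target: (4*((9*b)+(y*z)))): ((4*((9*b)+(y*z)))*(x*5)) -> (((4*(9*b))+(4*(y*z)))*(x*5))
Apply DISTRIBUTE at root (target: (((4*(9*b))+(4*(y*z)))*(x*5))): (((4*(9*b))+(4*(y*z)))*(x*5)) -> (((4*(9*b))*(x*5))+((4*(y*z))*(x*5)))
Apply SUBST(b,3): (((4*(9*b))*(x*5))+((4*(y*z))*(x*5))) -> (((4*(9*3))*(x*5))+((4*(y*z))*(x*5)))
Apply SIMPLIFY at LLR (target: (9*3)): (((4*(9*3))*(x*5))+((4*(y*z))*(x*5))) -> (((4*27)*(x*5))+((4*(y*z))*(x*5)))

Answer: (((4*27)*(x*5))+((4*(y*z))*(x*5)))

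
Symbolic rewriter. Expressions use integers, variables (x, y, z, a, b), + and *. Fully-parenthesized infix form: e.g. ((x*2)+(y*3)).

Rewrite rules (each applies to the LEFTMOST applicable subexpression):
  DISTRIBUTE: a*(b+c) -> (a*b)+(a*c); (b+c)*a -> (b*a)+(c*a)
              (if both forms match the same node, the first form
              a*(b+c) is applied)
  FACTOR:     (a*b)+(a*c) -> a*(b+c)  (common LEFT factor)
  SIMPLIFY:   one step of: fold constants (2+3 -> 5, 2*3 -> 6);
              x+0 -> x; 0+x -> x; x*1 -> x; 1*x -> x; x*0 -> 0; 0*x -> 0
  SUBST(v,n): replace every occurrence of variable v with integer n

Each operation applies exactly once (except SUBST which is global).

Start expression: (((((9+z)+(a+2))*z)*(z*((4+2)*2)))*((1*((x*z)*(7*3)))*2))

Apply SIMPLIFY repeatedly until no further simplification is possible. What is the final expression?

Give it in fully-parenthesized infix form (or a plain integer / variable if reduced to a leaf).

Start: (((((9+z)+(a+2))*z)*(z*((4+2)*2)))*((1*((x*z)*(7*3)))*2))
Step 1: at LRRL: (4+2) -> 6; overall: (((((9+z)+(a+2))*z)*(z*((4+2)*2)))*((1*((x*z)*(7*3)))*2)) -> (((((9+z)+(a+2))*z)*(z*(6*2)))*((1*((x*z)*(7*3)))*2))
Step 2: at LRR: (6*2) -> 12; overall: (((((9+z)+(a+2))*z)*(z*(6*2)))*((1*((x*z)*(7*3)))*2)) -> (((((9+z)+(a+2))*z)*(z*12))*((1*((x*z)*(7*3)))*2))
Step 3: at RL: (1*((x*z)*(7*3))) -> ((x*z)*(7*3)); overall: (((((9+z)+(a+2))*z)*(z*12))*((1*((x*z)*(7*3)))*2)) -> (((((9+z)+(a+2))*z)*(z*12))*(((x*z)*(7*3))*2))
Step 4: at RLR: (7*3) -> 21; overall: (((((9+z)+(a+2))*z)*(z*12))*(((x*z)*(7*3))*2)) -> (((((9+z)+(a+2))*z)*(z*12))*(((x*z)*21)*2))
Fixed point: (((((9+z)+(a+2))*z)*(z*12))*(((x*z)*21)*2))

Answer: (((((9+z)+(a+2))*z)*(z*12))*(((x*z)*21)*2))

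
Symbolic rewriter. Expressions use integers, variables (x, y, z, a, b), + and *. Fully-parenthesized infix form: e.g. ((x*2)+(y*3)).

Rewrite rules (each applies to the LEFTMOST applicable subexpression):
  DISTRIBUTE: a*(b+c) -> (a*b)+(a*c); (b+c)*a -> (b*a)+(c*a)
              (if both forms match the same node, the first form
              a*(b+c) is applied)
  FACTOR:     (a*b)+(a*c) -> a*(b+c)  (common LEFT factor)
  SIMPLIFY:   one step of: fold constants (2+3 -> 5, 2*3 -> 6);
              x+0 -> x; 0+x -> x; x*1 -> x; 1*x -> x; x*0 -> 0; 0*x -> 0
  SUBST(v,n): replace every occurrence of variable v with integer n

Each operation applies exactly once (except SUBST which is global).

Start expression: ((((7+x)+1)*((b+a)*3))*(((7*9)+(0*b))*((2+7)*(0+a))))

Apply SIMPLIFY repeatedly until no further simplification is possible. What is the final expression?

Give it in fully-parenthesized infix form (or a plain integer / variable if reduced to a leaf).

Answer: ((((7+x)+1)*((b+a)*3))*(63*(9*a)))

Derivation:
Start: ((((7+x)+1)*((b+a)*3))*(((7*9)+(0*b))*((2+7)*(0+a))))
Step 1: at RLL: (7*9) -> 63; overall: ((((7+x)+1)*((b+a)*3))*(((7*9)+(0*b))*((2+7)*(0+a)))) -> ((((7+x)+1)*((b+a)*3))*((63+(0*b))*((2+7)*(0+a))))
Step 2: at RLR: (0*b) -> 0; overall: ((((7+x)+1)*((b+a)*3))*((63+(0*b))*((2+7)*(0+a)))) -> ((((7+x)+1)*((b+a)*3))*((63+0)*((2+7)*(0+a))))
Step 3: at RL: (63+0) -> 63; overall: ((((7+x)+1)*((b+a)*3))*((63+0)*((2+7)*(0+a)))) -> ((((7+x)+1)*((b+a)*3))*(63*((2+7)*(0+a))))
Step 4: at RRL: (2+7) -> 9; overall: ((((7+x)+1)*((b+a)*3))*(63*((2+7)*(0+a)))) -> ((((7+x)+1)*((b+a)*3))*(63*(9*(0+a))))
Step 5: at RRR: (0+a) -> a; overall: ((((7+x)+1)*((b+a)*3))*(63*(9*(0+a)))) -> ((((7+x)+1)*((b+a)*3))*(63*(9*a)))
Fixed point: ((((7+x)+1)*((b+a)*3))*(63*(9*a)))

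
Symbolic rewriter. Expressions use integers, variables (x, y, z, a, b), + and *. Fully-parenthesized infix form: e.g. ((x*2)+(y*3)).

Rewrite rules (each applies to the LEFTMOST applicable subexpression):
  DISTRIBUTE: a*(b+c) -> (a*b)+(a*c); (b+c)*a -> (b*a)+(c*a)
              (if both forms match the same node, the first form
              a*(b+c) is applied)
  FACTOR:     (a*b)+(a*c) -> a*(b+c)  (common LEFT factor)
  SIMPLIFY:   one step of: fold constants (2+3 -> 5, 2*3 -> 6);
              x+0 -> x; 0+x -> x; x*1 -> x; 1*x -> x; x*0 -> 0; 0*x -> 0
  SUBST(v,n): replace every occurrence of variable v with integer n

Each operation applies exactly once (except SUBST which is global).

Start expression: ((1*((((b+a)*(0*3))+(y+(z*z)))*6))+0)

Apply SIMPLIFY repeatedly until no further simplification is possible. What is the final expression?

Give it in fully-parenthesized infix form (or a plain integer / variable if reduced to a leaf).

Start: ((1*((((b+a)*(0*3))+(y+(z*z)))*6))+0)
Step 1: at root: ((1*((((b+a)*(0*3))+(y+(z*z)))*6))+0) -> (1*((((b+a)*(0*3))+(y+(z*z)))*6)); overall: ((1*((((b+a)*(0*3))+(y+(z*z)))*6))+0) -> (1*((((b+a)*(0*3))+(y+(z*z)))*6))
Step 2: at root: (1*((((b+a)*(0*3))+(y+(z*z)))*6)) -> ((((b+a)*(0*3))+(y+(z*z)))*6); overall: (1*((((b+a)*(0*3))+(y+(z*z)))*6)) -> ((((b+a)*(0*3))+(y+(z*z)))*6)
Step 3: at LLR: (0*3) -> 0; overall: ((((b+a)*(0*3))+(y+(z*z)))*6) -> ((((b+a)*0)+(y+(z*z)))*6)
Step 4: at LL: ((b+a)*0) -> 0; overall: ((((b+a)*0)+(y+(z*z)))*6) -> ((0+(y+(z*z)))*6)
Step 5: at L: (0+(y+(z*z))) -> (y+(z*z)); overall: ((0+(y+(z*z)))*6) -> ((y+(z*z))*6)
Fixed point: ((y+(z*z))*6)

Answer: ((y+(z*z))*6)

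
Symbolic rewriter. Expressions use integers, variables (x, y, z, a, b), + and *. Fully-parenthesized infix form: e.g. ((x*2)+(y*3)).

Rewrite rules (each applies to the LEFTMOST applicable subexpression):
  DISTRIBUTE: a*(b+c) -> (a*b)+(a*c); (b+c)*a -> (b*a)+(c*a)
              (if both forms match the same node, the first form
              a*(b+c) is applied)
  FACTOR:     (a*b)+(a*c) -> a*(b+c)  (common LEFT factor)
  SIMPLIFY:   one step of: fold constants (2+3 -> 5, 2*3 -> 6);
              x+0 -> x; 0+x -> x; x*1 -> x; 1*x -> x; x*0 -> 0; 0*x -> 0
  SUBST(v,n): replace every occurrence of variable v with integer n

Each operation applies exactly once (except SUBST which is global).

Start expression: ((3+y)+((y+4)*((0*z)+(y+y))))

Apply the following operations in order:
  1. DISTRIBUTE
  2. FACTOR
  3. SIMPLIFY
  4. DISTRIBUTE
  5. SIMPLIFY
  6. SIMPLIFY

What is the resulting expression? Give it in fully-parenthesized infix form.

Answer: ((3+y)+((y+4)*(y+y)))

Derivation:
Start: ((3+y)+((y+4)*((0*z)+(y+y))))
Apply DISTRIBUTE at R (target: ((y+4)*((0*z)+(y+y)))): ((3+y)+((y+4)*((0*z)+(y+y)))) -> ((3+y)+(((y+4)*(0*z))+((y+4)*(y+y))))
Apply FACTOR at R (target: (((y+4)*(0*z))+((y+4)*(y+y)))): ((3+y)+(((y+4)*(0*z))+((y+4)*(y+y)))) -> ((3+y)+((y+4)*((0*z)+(y+y))))
Apply SIMPLIFY at RRL (target: (0*z)): ((3+y)+((y+4)*((0*z)+(y+y)))) -> ((3+y)+((y+4)*(0+(y+y))))
Apply DISTRIBUTE at R (target: ((y+4)*(0+(y+y)))): ((3+y)+((y+4)*(0+(y+y)))) -> ((3+y)+(((y+4)*0)+((y+4)*(y+y))))
Apply SIMPLIFY at RL (target: ((y+4)*0)): ((3+y)+(((y+4)*0)+((y+4)*(y+y)))) -> ((3+y)+(0+((y+4)*(y+y))))
Apply SIMPLIFY at R (target: (0+((y+4)*(y+y)))): ((3+y)+(0+((y+4)*(y+y)))) -> ((3+y)+((y+4)*(y+y)))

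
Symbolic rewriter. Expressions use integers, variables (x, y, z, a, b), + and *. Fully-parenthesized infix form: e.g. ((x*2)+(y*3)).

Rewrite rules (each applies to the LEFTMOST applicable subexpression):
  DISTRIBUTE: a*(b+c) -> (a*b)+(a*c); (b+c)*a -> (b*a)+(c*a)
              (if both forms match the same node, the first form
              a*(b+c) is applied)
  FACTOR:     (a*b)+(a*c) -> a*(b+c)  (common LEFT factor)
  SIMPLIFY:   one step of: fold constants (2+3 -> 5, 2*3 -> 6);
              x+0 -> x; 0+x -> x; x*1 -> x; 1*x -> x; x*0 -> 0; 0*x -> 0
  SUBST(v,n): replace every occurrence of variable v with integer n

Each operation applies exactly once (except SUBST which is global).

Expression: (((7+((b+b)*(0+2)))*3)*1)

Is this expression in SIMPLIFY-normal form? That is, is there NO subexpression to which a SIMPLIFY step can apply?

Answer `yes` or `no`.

Answer: no

Derivation:
Expression: (((7+((b+b)*(0+2)))*3)*1)
Scanning for simplifiable subexpressions (pre-order)...
  at root: (((7+((b+b)*(0+2)))*3)*1) (SIMPLIFIABLE)
  at L: ((7+((b+b)*(0+2)))*3) (not simplifiable)
  at LL: (7+((b+b)*(0+2))) (not simplifiable)
  at LLR: ((b+b)*(0+2)) (not simplifiable)
  at LLRL: (b+b) (not simplifiable)
  at LLRR: (0+2) (SIMPLIFIABLE)
Found simplifiable subexpr at path root: (((7+((b+b)*(0+2)))*3)*1)
One SIMPLIFY step would give: ((7+((b+b)*(0+2)))*3)
-> NOT in normal form.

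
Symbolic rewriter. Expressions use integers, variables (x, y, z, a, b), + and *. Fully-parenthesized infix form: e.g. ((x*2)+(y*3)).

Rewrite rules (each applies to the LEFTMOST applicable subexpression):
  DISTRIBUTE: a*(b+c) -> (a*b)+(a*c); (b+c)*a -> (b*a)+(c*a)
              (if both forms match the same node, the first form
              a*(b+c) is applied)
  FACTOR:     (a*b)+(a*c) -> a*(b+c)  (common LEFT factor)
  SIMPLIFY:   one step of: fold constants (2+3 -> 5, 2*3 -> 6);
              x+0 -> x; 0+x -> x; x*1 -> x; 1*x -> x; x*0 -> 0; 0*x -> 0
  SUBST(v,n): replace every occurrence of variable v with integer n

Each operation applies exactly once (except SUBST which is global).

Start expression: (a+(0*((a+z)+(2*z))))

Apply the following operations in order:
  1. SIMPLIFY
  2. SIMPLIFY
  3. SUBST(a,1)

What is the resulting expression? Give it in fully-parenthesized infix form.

Answer: 1

Derivation:
Start: (a+(0*((a+z)+(2*z))))
Apply SIMPLIFY at R (target: (0*((a+z)+(2*z)))): (a+(0*((a+z)+(2*z)))) -> (a+0)
Apply SIMPLIFY at root (target: (a+0)): (a+0) -> a
Apply SUBST(a,1): a -> 1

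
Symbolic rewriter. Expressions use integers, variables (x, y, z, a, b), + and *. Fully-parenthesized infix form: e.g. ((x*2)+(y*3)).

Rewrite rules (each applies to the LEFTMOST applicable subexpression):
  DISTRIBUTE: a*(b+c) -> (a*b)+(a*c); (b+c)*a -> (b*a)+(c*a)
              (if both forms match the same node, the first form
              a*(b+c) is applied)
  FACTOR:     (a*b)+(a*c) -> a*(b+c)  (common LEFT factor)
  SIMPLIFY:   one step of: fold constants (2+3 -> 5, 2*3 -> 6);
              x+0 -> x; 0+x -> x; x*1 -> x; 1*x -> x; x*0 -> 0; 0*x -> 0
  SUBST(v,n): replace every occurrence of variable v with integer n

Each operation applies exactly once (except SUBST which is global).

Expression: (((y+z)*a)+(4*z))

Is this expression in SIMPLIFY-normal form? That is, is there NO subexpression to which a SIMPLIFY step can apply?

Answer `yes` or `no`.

Expression: (((y+z)*a)+(4*z))
Scanning for simplifiable subexpressions (pre-order)...
  at root: (((y+z)*a)+(4*z)) (not simplifiable)
  at L: ((y+z)*a) (not simplifiable)
  at LL: (y+z) (not simplifiable)
  at R: (4*z) (not simplifiable)
Result: no simplifiable subexpression found -> normal form.

Answer: yes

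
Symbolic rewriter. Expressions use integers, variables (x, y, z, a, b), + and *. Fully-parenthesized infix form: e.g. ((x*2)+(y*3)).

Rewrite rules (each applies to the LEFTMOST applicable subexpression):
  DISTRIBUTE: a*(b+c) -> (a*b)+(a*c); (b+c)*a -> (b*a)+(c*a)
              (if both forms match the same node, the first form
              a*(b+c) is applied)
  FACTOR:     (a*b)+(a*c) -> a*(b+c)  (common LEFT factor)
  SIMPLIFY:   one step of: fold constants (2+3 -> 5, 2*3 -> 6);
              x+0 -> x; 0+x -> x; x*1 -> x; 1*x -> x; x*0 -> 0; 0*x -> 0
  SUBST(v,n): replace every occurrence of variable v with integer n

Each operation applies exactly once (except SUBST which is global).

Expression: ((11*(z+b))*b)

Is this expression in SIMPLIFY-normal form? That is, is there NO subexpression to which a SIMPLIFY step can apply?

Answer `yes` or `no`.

Expression: ((11*(z+b))*b)
Scanning for simplifiable subexpressions (pre-order)...
  at root: ((11*(z+b))*b) (not simplifiable)
  at L: (11*(z+b)) (not simplifiable)
  at LR: (z+b) (not simplifiable)
Result: no simplifiable subexpression found -> normal form.

Answer: yes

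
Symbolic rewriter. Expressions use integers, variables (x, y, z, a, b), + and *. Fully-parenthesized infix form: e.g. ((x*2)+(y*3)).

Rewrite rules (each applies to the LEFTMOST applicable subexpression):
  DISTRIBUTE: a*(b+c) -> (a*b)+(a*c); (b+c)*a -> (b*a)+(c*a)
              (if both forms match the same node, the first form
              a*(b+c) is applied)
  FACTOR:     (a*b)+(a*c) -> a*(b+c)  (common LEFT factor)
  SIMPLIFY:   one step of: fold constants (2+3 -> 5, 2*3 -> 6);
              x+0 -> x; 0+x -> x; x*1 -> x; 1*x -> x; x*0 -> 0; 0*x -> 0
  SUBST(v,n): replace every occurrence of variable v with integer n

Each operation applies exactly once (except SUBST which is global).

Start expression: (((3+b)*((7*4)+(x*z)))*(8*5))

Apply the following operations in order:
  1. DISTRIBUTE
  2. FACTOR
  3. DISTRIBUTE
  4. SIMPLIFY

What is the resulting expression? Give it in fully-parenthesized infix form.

Start: (((3+b)*((7*4)+(x*z)))*(8*5))
Apply DISTRIBUTE at L (target: ((3+b)*((7*4)+(x*z)))): (((3+b)*((7*4)+(x*z)))*(8*5)) -> ((((3+b)*(7*4))+((3+b)*(x*z)))*(8*5))
Apply FACTOR at L (target: (((3+b)*(7*4))+((3+b)*(x*z)))): ((((3+b)*(7*4))+((3+b)*(x*z)))*(8*5)) -> (((3+b)*((7*4)+(x*z)))*(8*5))
Apply DISTRIBUTE at L (target: ((3+b)*((7*4)+(x*z)))): (((3+b)*((7*4)+(x*z)))*(8*5)) -> ((((3+b)*(7*4))+((3+b)*(x*z)))*(8*5))
Apply SIMPLIFY at LLR (target: (7*4)): ((((3+b)*(7*4))+((3+b)*(x*z)))*(8*5)) -> ((((3+b)*28)+((3+b)*(x*z)))*(8*5))

Answer: ((((3+b)*28)+((3+b)*(x*z)))*(8*5))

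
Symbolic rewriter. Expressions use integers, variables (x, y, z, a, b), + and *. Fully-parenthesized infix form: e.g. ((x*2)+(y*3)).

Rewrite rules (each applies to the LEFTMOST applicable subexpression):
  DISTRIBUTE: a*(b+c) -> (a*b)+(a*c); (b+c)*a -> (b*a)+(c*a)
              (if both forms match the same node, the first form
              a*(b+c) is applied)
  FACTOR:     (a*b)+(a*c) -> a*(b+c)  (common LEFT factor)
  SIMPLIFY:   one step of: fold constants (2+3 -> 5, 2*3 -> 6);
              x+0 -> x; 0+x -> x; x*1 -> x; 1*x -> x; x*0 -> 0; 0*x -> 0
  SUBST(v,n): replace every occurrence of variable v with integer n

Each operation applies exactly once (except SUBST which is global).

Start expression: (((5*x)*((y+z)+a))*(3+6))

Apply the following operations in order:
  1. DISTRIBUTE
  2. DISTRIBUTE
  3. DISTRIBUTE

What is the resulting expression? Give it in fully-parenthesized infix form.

Answer: (((((5*x)*(y+z))*3)+(((5*x)*a)*3))+(((5*x)*((y+z)+a))*6))

Derivation:
Start: (((5*x)*((y+z)+a))*(3+6))
Apply DISTRIBUTE at root (target: (((5*x)*((y+z)+a))*(3+6))): (((5*x)*((y+z)+a))*(3+6)) -> ((((5*x)*((y+z)+a))*3)+(((5*x)*((y+z)+a))*6))
Apply DISTRIBUTE at LL (target: ((5*x)*((y+z)+a))): ((((5*x)*((y+z)+a))*3)+(((5*x)*((y+z)+a))*6)) -> (((((5*x)*(y+z))+((5*x)*a))*3)+(((5*x)*((y+z)+a))*6))
Apply DISTRIBUTE at L (target: ((((5*x)*(y+z))+((5*x)*a))*3)): (((((5*x)*(y+z))+((5*x)*a))*3)+(((5*x)*((y+z)+a))*6)) -> (((((5*x)*(y+z))*3)+(((5*x)*a)*3))+(((5*x)*((y+z)+a))*6))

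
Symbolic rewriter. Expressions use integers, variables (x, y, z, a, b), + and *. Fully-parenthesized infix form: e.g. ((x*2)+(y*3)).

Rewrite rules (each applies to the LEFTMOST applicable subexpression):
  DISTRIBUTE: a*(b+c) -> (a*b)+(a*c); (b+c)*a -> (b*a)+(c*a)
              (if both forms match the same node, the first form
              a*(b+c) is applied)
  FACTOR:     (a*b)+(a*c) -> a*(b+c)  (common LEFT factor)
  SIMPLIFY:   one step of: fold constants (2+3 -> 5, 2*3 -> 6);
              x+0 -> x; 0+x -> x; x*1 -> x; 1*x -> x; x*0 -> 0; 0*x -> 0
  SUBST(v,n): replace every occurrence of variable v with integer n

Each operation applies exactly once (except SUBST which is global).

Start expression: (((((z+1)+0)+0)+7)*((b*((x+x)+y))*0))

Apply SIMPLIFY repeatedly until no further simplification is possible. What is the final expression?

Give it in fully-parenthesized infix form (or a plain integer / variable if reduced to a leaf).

Start: (((((z+1)+0)+0)+7)*((b*((x+x)+y))*0))
Step 1: at LL: (((z+1)+0)+0) -> ((z+1)+0); overall: (((((z+1)+0)+0)+7)*((b*((x+x)+y))*0)) -> ((((z+1)+0)+7)*((b*((x+x)+y))*0))
Step 2: at LL: ((z+1)+0) -> (z+1); overall: ((((z+1)+0)+7)*((b*((x+x)+y))*0)) -> (((z+1)+7)*((b*((x+x)+y))*0))
Step 3: at R: ((b*((x+x)+y))*0) -> 0; overall: (((z+1)+7)*((b*((x+x)+y))*0)) -> (((z+1)+7)*0)
Step 4: at root: (((z+1)+7)*0) -> 0; overall: (((z+1)+7)*0) -> 0
Fixed point: 0

Answer: 0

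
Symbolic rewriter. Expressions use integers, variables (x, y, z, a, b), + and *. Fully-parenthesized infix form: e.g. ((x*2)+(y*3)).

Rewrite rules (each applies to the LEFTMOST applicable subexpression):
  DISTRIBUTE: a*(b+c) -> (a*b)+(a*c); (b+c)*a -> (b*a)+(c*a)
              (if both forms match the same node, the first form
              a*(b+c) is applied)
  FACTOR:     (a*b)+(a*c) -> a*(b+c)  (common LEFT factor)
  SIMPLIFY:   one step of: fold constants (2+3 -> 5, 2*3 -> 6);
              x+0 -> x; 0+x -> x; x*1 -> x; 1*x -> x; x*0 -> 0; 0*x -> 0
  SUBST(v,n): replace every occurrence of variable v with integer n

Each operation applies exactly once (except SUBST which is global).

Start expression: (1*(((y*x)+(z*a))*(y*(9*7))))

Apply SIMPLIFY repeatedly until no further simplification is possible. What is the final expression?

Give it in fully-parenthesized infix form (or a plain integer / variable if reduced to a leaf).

Start: (1*(((y*x)+(z*a))*(y*(9*7))))
Step 1: at root: (1*(((y*x)+(z*a))*(y*(9*7)))) -> (((y*x)+(z*a))*(y*(9*7))); overall: (1*(((y*x)+(z*a))*(y*(9*7)))) -> (((y*x)+(z*a))*(y*(9*7)))
Step 2: at RR: (9*7) -> 63; overall: (((y*x)+(z*a))*(y*(9*7))) -> (((y*x)+(z*a))*(y*63))
Fixed point: (((y*x)+(z*a))*(y*63))

Answer: (((y*x)+(z*a))*(y*63))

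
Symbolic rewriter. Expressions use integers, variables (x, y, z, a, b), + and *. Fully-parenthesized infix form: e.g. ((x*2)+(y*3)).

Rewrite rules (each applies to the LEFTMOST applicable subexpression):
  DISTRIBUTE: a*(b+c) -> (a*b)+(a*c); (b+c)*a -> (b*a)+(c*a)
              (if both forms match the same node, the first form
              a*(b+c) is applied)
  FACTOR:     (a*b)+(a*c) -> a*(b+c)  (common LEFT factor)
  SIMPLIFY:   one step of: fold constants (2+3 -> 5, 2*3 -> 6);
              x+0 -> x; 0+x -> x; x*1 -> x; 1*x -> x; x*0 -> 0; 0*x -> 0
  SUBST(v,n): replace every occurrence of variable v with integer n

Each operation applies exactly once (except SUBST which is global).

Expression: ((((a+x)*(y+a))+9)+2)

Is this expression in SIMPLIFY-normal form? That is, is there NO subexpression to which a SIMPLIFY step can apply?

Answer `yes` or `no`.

Answer: yes

Derivation:
Expression: ((((a+x)*(y+a))+9)+2)
Scanning for simplifiable subexpressions (pre-order)...
  at root: ((((a+x)*(y+a))+9)+2) (not simplifiable)
  at L: (((a+x)*(y+a))+9) (not simplifiable)
  at LL: ((a+x)*(y+a)) (not simplifiable)
  at LLL: (a+x) (not simplifiable)
  at LLR: (y+a) (not simplifiable)
Result: no simplifiable subexpression found -> normal form.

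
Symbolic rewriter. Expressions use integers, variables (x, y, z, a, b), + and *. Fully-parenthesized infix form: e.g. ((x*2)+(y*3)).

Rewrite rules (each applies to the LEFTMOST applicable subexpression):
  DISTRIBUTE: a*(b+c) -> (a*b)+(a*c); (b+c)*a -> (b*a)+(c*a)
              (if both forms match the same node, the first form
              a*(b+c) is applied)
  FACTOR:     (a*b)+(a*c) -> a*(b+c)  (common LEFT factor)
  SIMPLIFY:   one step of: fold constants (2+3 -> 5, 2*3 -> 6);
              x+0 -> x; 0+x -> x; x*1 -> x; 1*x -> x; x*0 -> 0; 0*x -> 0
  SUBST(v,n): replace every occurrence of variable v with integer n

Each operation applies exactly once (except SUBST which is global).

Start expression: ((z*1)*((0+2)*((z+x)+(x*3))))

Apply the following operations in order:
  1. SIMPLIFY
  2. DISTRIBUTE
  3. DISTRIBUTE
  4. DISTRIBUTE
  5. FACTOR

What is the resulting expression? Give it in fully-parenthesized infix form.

Answer: (z*((((0+2)*z)+((0+2)*x))+((0+2)*(x*3))))

Derivation:
Start: ((z*1)*((0+2)*((z+x)+(x*3))))
Apply SIMPLIFY at L (target: (z*1)): ((z*1)*((0+2)*((z+x)+(x*3)))) -> (z*((0+2)*((z+x)+(x*3))))
Apply DISTRIBUTE at R (target: ((0+2)*((z+x)+(x*3)))): (z*((0+2)*((z+x)+(x*3)))) -> (z*(((0+2)*(z+x))+((0+2)*(x*3))))
Apply DISTRIBUTE at root (target: (z*(((0+2)*(z+x))+((0+2)*(x*3))))): (z*(((0+2)*(z+x))+((0+2)*(x*3)))) -> ((z*((0+2)*(z+x)))+(z*((0+2)*(x*3))))
Apply DISTRIBUTE at LR (target: ((0+2)*(z+x))): ((z*((0+2)*(z+x)))+(z*((0+2)*(x*3)))) -> ((z*(((0+2)*z)+((0+2)*x)))+(z*((0+2)*(x*3))))
Apply FACTOR at root (target: ((z*(((0+2)*z)+((0+2)*x)))+(z*((0+2)*(x*3))))): ((z*(((0+2)*z)+((0+2)*x)))+(z*((0+2)*(x*3)))) -> (z*((((0+2)*z)+((0+2)*x))+((0+2)*(x*3))))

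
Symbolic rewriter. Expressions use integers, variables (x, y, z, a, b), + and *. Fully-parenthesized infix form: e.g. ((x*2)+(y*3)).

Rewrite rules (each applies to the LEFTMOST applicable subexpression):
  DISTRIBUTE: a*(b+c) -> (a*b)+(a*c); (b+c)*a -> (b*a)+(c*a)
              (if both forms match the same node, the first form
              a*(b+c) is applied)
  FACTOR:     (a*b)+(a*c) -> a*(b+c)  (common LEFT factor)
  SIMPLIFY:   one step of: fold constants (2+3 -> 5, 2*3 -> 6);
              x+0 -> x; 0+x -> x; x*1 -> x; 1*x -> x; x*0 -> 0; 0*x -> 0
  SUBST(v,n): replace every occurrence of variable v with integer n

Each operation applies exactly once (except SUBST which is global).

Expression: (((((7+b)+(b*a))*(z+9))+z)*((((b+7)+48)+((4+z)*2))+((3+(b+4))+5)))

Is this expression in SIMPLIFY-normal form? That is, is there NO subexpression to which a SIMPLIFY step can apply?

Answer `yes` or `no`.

Expression: (((((7+b)+(b*a))*(z+9))+z)*((((b+7)+48)+((4+z)*2))+((3+(b+4))+5)))
Scanning for simplifiable subexpressions (pre-order)...
  at root: (((((7+b)+(b*a))*(z+9))+z)*((((b+7)+48)+((4+z)*2))+((3+(b+4))+5))) (not simplifiable)
  at L: ((((7+b)+(b*a))*(z+9))+z) (not simplifiable)
  at LL: (((7+b)+(b*a))*(z+9)) (not simplifiable)
  at LLL: ((7+b)+(b*a)) (not simplifiable)
  at LLLL: (7+b) (not simplifiable)
  at LLLR: (b*a) (not simplifiable)
  at LLR: (z+9) (not simplifiable)
  at R: ((((b+7)+48)+((4+z)*2))+((3+(b+4))+5)) (not simplifiable)
  at RL: (((b+7)+48)+((4+z)*2)) (not simplifiable)
  at RLL: ((b+7)+48) (not simplifiable)
  at RLLL: (b+7) (not simplifiable)
  at RLR: ((4+z)*2) (not simplifiable)
  at RLRL: (4+z) (not simplifiable)
  at RR: ((3+(b+4))+5) (not simplifiable)
  at RRL: (3+(b+4)) (not simplifiable)
  at RRLR: (b+4) (not simplifiable)
Result: no simplifiable subexpression found -> normal form.

Answer: yes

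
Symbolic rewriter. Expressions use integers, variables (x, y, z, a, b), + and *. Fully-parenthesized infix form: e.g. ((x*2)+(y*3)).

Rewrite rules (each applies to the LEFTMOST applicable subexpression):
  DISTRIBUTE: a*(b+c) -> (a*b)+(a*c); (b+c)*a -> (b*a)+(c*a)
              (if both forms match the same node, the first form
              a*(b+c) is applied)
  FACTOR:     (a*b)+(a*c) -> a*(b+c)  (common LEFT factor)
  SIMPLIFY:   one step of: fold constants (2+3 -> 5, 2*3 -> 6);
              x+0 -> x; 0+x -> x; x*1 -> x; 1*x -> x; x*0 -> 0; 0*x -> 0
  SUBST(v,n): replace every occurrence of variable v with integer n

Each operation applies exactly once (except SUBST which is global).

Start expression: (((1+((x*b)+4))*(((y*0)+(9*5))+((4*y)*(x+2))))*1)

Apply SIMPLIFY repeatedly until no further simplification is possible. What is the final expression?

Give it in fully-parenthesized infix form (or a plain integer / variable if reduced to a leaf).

Answer: ((1+((x*b)+4))*(45+((4*y)*(x+2))))

Derivation:
Start: (((1+((x*b)+4))*(((y*0)+(9*5))+((4*y)*(x+2))))*1)
Step 1: at root: (((1+((x*b)+4))*(((y*0)+(9*5))+((4*y)*(x+2))))*1) -> ((1+((x*b)+4))*(((y*0)+(9*5))+((4*y)*(x+2)))); overall: (((1+((x*b)+4))*(((y*0)+(9*5))+((4*y)*(x+2))))*1) -> ((1+((x*b)+4))*(((y*0)+(9*5))+((4*y)*(x+2))))
Step 2: at RLL: (y*0) -> 0; overall: ((1+((x*b)+4))*(((y*0)+(9*5))+((4*y)*(x+2)))) -> ((1+((x*b)+4))*((0+(9*5))+((4*y)*(x+2))))
Step 3: at RL: (0+(9*5)) -> (9*5); overall: ((1+((x*b)+4))*((0+(9*5))+((4*y)*(x+2)))) -> ((1+((x*b)+4))*((9*5)+((4*y)*(x+2))))
Step 4: at RL: (9*5) -> 45; overall: ((1+((x*b)+4))*((9*5)+((4*y)*(x+2)))) -> ((1+((x*b)+4))*(45+((4*y)*(x+2))))
Fixed point: ((1+((x*b)+4))*(45+((4*y)*(x+2))))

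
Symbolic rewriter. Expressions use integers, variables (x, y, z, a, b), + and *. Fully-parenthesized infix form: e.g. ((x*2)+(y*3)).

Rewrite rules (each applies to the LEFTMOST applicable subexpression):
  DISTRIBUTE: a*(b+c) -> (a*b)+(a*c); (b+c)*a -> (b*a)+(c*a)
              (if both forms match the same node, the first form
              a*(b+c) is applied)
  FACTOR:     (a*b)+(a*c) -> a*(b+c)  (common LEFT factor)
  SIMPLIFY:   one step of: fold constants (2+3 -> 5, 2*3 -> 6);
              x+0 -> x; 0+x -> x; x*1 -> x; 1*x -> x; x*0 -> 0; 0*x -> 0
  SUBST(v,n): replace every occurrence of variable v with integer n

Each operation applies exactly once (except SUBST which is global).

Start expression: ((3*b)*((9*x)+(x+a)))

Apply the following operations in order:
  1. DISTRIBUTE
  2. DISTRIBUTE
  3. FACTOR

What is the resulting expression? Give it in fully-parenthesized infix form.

Answer: (((3*b)*(9*x))+((3*b)*(x+a)))

Derivation:
Start: ((3*b)*((9*x)+(x+a)))
Apply DISTRIBUTE at root (target: ((3*b)*((9*x)+(x+a)))): ((3*b)*((9*x)+(x+a))) -> (((3*b)*(9*x))+((3*b)*(x+a)))
Apply DISTRIBUTE at R (target: ((3*b)*(x+a))): (((3*b)*(9*x))+((3*b)*(x+a))) -> (((3*b)*(9*x))+(((3*b)*x)+((3*b)*a)))
Apply FACTOR at R (target: (((3*b)*x)+((3*b)*a))): (((3*b)*(9*x))+(((3*b)*x)+((3*b)*a))) -> (((3*b)*(9*x))+((3*b)*(x+a)))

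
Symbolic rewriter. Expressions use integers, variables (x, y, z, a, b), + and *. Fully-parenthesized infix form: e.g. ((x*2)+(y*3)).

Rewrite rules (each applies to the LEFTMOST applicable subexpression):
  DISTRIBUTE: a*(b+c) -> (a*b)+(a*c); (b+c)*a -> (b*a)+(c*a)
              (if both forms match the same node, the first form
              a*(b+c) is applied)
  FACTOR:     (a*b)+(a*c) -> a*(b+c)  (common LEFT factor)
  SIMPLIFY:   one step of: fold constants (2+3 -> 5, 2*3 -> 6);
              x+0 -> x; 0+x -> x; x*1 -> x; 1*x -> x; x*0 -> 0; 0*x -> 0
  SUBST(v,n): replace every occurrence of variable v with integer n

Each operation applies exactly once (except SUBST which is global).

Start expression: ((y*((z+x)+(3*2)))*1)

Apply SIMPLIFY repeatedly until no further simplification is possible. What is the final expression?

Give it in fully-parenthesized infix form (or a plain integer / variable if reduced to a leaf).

Start: ((y*((z+x)+(3*2)))*1)
Step 1: at root: ((y*((z+x)+(3*2)))*1) -> (y*((z+x)+(3*2))); overall: ((y*((z+x)+(3*2)))*1) -> (y*((z+x)+(3*2)))
Step 2: at RR: (3*2) -> 6; overall: (y*((z+x)+(3*2))) -> (y*((z+x)+6))
Fixed point: (y*((z+x)+6))

Answer: (y*((z+x)+6))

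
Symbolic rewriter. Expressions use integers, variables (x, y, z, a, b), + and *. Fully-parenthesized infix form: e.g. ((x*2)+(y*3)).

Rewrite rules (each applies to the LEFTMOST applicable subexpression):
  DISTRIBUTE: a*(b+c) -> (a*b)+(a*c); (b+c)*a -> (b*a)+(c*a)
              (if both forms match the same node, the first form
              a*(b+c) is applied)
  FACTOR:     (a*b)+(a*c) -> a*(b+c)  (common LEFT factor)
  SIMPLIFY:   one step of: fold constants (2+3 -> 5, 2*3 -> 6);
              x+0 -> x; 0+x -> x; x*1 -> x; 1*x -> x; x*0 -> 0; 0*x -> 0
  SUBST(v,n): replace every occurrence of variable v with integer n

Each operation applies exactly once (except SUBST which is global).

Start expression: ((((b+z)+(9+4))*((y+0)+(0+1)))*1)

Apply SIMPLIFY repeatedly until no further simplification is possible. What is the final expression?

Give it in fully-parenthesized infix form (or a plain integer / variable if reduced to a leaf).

Start: ((((b+z)+(9+4))*((y+0)+(0+1)))*1)
Step 1: at root: ((((b+z)+(9+4))*((y+0)+(0+1)))*1) -> (((b+z)+(9+4))*((y+0)+(0+1))); overall: ((((b+z)+(9+4))*((y+0)+(0+1)))*1) -> (((b+z)+(9+4))*((y+0)+(0+1)))
Step 2: at LR: (9+4) -> 13; overall: (((b+z)+(9+4))*((y+0)+(0+1))) -> (((b+z)+13)*((y+0)+(0+1)))
Step 3: at RL: (y+0) -> y; overall: (((b+z)+13)*((y+0)+(0+1))) -> (((b+z)+13)*(y+(0+1)))
Step 4: at RR: (0+1) -> 1; overall: (((b+z)+13)*(y+(0+1))) -> (((b+z)+13)*(y+1))
Fixed point: (((b+z)+13)*(y+1))

Answer: (((b+z)+13)*(y+1))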